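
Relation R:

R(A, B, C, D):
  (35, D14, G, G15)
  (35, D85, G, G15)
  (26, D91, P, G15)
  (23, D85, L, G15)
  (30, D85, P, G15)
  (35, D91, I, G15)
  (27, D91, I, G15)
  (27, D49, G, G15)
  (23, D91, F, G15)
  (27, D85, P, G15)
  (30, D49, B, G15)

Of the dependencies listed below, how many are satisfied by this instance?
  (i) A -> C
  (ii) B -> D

(i) A -> C: A=35: 3 rows → C takes values {G, I} — violation; A=23: 2 rows → C takes values {L, F} — violation; A=30: 2 rows → C takes values {P, B} — violation; A=27: 3 rows → C takes values {I, G, P} — violation — fails.
(ii) B -> D: every LHS value maps to a single RHS value — holds.
1 of the 2 dependencies holds.

1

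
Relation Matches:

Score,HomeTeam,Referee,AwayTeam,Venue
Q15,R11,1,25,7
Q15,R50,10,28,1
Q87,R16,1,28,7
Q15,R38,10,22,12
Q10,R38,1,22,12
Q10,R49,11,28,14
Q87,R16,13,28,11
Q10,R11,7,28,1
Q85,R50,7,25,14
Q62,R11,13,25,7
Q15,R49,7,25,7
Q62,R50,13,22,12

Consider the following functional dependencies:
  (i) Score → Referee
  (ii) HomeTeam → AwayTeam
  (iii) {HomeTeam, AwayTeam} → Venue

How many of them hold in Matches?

0

(i) Score → Referee: Score=Q15: 4 rows → Referee takes values {1, 10, 7} — violation; Score=Q87: 2 rows → Referee takes values {1, 13} — violation; Score=Q10: 3 rows → Referee takes values {1, 11, 7} — violation — fails.
(ii) HomeTeam → AwayTeam: HomeTeam=R11: 3 rows → AwayTeam takes values {25, 28} — violation; HomeTeam=R50: 3 rows → AwayTeam takes values {28, 25, 22} — violation; HomeTeam=R49: 2 rows → AwayTeam takes values {28, 25} — violation — fails.
(iii) {HomeTeam, AwayTeam} → Venue: (HomeTeam=R16, AwayTeam=28): 2 rows → Venue takes values {7, 11} — violation — fails.
None of the 3 dependencies hold.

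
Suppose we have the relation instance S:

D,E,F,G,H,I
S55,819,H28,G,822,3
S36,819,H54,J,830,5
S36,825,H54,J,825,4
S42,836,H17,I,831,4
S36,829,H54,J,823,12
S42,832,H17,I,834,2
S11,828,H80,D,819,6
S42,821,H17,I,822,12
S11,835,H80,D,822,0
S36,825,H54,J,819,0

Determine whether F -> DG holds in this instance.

F=H28: 1 row → {D,G} = (S55, G) ✓
F=H54: 4 rows → {D,G} = (S36, J), (S36, J), (S36, J), (S36, J) ✓
F=H17: 3 rows → {D,G} = (S42, I), (S42, I), (S42, I) ✓
F=H80: 2 rows → {D,G} = (S11, D), (S11, D) ✓
Every F value is associated with a single DG value, so F -> DG holds.

Yes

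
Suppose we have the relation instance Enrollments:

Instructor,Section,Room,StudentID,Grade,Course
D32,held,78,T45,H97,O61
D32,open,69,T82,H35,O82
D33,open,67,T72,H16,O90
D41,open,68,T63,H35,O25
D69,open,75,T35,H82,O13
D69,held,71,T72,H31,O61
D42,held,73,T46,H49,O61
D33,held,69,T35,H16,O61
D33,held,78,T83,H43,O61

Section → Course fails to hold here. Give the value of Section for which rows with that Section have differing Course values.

Section=held: 5 rows → Course = O61, O61, O61, O61, O61 ✓
Section=open: 4 rows → Course takes values {O82, O90, O25, O13} — violation
The only Section value with inconsistent Course is Section=open.

open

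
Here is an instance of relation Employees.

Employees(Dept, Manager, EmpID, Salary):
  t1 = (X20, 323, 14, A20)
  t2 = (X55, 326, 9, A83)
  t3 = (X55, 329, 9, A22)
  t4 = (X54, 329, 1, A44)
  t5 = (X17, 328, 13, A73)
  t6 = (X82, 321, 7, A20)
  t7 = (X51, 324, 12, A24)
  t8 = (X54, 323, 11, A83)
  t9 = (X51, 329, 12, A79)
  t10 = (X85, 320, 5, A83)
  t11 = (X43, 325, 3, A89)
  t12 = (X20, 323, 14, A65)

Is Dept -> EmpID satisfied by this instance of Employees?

Dept=X20: rows 1, 12 → EmpID = 14, 14 ✓
Dept=X55: rows 2, 3 → EmpID = 9, 9 ✓
Dept=X54: rows 4, 8 → EmpID takes values {1, 11} — violation
Dept=X17: row 5 → EmpID = 13 ✓
Dept=X82: row 6 → EmpID = 7 ✓
Dept=X51: rows 7, 9 → EmpID = 12, 12 ✓
Dept=X85: row 10 → EmpID = 5 ✓
Dept=X43: row 11 → EmpID = 3 ✓
Two rows agree on Dept but differ on EmpID, so Dept -> EmpID does not hold.

No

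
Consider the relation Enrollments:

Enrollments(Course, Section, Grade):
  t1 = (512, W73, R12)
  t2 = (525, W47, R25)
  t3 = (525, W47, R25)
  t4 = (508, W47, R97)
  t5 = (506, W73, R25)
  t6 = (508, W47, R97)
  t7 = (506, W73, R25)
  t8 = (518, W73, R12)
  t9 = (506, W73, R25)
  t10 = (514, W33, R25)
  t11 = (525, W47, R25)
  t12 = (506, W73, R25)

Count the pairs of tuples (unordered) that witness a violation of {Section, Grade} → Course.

(Section=W73, Grade=R12): violating pairs (1,8) — 1 pair.
(Section=W47, Grade=R25): all 3 rows agree on Course — 0 pairs.
(Section=W47, Grade=R97): all 2 rows agree on Course — 0 pairs.
(Section=W73, Grade=R25): all 4 rows agree on Course — 0 pairs.

1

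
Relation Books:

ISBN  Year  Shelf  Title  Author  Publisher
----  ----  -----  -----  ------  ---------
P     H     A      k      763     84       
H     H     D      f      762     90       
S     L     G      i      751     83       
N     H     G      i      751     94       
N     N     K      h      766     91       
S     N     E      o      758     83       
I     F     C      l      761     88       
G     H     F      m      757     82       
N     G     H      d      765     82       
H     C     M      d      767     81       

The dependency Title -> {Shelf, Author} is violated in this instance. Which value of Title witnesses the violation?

Title=k: 1 row → {Shelf,Author} = (A, 763) ✓
Title=f: 1 row → {Shelf,Author} = (D, 762) ✓
Title=i: 2 rows → {Shelf,Author} = (G, 751), (G, 751) ✓
Title=h: 1 row → {Shelf,Author} = (K, 766) ✓
Title=o: 1 row → {Shelf,Author} = (E, 758) ✓
Title=l: 1 row → {Shelf,Author} = (C, 761) ✓
Title=m: 1 row → {Shelf,Author} = (F, 757) ✓
Title=d: 2 rows → {Shelf,Author} takes values {(H, 765), (M, 767)} — violation
The only Title value with inconsistent RHS is Title=d.

d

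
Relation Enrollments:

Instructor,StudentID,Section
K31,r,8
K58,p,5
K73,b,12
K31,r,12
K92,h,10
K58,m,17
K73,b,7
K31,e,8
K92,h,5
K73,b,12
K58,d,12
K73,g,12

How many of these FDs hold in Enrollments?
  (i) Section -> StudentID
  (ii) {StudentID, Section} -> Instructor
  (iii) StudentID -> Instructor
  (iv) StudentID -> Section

(i) Section -> StudentID: Section=8: 2 rows → StudentID takes values {r, e} — violation; Section=5: 2 rows → StudentID takes values {p, h} — violation; Section=12: 5 rows → StudentID takes values {b, r, d, g} — violation — fails.
(ii) {StudentID, Section} -> Instructor: every LHS value maps to a single RHS value — holds.
(iii) StudentID -> Instructor: every LHS value maps to a single RHS value — holds.
(iv) StudentID -> Section: StudentID=r: 2 rows → Section takes values {8, 12} — violation; StudentID=b: 3 rows → Section takes values {12, 7} — violation; StudentID=h: 2 rows → Section takes values {10, 5} — violation — fails.
2 of the 4 dependencies hold.

2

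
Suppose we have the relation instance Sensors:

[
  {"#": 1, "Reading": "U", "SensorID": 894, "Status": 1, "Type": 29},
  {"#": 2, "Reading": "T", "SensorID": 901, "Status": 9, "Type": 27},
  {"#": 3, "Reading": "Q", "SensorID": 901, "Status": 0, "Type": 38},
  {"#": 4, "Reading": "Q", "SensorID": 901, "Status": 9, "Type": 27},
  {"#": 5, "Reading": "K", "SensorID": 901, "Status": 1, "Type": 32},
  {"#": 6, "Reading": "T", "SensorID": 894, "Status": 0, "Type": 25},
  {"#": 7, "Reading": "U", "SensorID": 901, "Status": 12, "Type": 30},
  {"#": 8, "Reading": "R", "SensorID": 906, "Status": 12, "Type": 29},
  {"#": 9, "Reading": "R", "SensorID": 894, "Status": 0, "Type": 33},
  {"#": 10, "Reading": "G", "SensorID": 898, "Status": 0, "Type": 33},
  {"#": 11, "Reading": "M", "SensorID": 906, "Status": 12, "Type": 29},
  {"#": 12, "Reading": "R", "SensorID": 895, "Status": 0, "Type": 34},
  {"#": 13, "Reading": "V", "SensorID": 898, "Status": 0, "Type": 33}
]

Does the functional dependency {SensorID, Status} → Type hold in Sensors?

No

(SensorID=894, Status=1): row 1 → Type = 29 ✓
(SensorID=901, Status=9): rows 2, 4 → Type = 27, 27 ✓
(SensorID=901, Status=0): row 3 → Type = 38 ✓
(SensorID=901, Status=1): row 5 → Type = 32 ✓
(SensorID=894, Status=0): rows 6, 9 → Type takes values {25, 33} — violation
(SensorID=901, Status=12): row 7 → Type = 30 ✓
(SensorID=906, Status=12): rows 8, 11 → Type = 29, 29 ✓
(SensorID=898, Status=0): rows 10, 13 → Type = 33, 33 ✓
(SensorID=895, Status=0): row 12 → Type = 34 ✓
Two rows agree on {SensorID, Status} but differ on Type, so {SensorID, Status} → Type does not hold.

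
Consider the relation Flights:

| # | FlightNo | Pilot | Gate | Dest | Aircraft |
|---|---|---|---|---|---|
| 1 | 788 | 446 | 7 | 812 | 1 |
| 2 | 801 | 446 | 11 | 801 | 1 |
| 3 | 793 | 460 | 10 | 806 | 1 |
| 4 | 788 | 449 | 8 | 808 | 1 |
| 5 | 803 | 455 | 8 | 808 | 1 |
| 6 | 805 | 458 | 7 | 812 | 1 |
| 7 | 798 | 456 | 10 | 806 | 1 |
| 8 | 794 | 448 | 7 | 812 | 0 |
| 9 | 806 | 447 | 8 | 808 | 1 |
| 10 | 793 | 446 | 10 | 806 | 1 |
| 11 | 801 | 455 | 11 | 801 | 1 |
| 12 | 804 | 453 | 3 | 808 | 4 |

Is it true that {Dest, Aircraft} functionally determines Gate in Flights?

Yes

(Dest=812, Aircraft=1): rows 1, 6 → Gate = 7, 7 ✓
(Dest=801, Aircraft=1): rows 2, 11 → Gate = 11, 11 ✓
(Dest=806, Aircraft=1): rows 3, 7, 10 → Gate = 10, 10, 10 ✓
(Dest=808, Aircraft=1): rows 4, 5, 9 → Gate = 8, 8, 8 ✓
(Dest=812, Aircraft=0): row 8 → Gate = 7 ✓
(Dest=808, Aircraft=4): row 12 → Gate = 3 ✓
Every {Dest, Aircraft} value is associated with a single Gate value, so {Dest, Aircraft} -> Gate holds.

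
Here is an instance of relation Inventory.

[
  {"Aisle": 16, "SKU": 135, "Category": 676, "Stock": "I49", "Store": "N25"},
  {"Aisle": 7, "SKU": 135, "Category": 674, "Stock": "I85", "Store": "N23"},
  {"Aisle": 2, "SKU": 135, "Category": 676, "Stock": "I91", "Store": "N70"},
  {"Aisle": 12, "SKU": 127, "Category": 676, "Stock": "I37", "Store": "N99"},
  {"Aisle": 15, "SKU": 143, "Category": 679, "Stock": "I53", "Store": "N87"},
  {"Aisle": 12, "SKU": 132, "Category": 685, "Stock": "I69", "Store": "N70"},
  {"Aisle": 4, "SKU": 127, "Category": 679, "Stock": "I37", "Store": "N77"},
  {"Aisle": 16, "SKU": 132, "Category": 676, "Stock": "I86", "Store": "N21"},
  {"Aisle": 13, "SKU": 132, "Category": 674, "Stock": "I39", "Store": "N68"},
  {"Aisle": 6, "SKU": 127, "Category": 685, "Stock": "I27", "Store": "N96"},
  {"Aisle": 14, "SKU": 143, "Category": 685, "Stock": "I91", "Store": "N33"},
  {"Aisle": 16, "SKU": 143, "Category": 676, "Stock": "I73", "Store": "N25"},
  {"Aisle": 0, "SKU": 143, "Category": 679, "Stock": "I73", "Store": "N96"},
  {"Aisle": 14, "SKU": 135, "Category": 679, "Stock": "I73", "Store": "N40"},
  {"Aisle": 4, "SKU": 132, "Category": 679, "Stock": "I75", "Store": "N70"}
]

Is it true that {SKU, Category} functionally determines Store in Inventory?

(SKU=135, Category=676): 2 rows → Store takes values {N25, N70} — violation
(SKU=135, Category=674): 1 row → Store = N23 ✓
(SKU=127, Category=676): 1 row → Store = N99 ✓
(SKU=143, Category=679): 2 rows → Store takes values {N87, N96} — violation
(SKU=132, Category=685): 1 row → Store = N70 ✓
(SKU=127, Category=679): 1 row → Store = N77 ✓
(SKU=132, Category=676): 1 row → Store = N21 ✓
(SKU=132, Category=674): 1 row → Store = N68 ✓
(SKU=127, Category=685): 1 row → Store = N96 ✓
(SKU=143, Category=685): 1 row → Store = N33 ✓
(SKU=143, Category=676): 1 row → Store = N25 ✓
(SKU=135, Category=679): 1 row → Store = N40 ✓
(SKU=132, Category=679): 1 row → Store = N70 ✓
Two rows agree on {SKU, Category} but differ on Store, so {SKU, Category} -> Store does not hold.

No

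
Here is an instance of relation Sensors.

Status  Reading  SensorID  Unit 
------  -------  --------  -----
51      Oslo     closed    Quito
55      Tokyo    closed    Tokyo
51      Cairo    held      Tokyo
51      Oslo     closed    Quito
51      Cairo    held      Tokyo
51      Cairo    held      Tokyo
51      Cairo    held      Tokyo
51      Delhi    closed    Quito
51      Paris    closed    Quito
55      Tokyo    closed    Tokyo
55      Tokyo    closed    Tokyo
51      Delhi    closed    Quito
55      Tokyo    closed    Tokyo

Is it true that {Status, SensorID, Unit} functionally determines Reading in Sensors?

(Status=51, SensorID=closed, Unit=Quito): 5 rows → Reading takes values {Oslo, Delhi, Paris} — violation
(Status=55, SensorID=closed, Unit=Tokyo): 4 rows → Reading = Tokyo, Tokyo, Tokyo, Tokyo ✓
(Status=51, SensorID=held, Unit=Tokyo): 4 rows → Reading = Cairo, Cairo, Cairo, Cairo ✓
Two rows agree on {Status, SensorID, Unit} but differ on Reading, so {Status, SensorID, Unit} → Reading does not hold.

No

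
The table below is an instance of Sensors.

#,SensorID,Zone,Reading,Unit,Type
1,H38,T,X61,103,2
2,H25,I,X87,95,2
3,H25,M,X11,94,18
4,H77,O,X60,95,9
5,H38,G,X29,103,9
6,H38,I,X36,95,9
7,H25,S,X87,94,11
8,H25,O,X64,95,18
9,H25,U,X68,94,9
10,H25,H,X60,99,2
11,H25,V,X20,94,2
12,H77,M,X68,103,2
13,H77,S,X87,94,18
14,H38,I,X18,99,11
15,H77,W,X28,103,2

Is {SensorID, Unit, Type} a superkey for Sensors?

Rows 12 and 15 have the same {SensorID, Unit, Type} value (SensorID=H77, Unit=103, Type=2) but are distinct tuples, so {SensorID, Unit, Type} does not determine every attribute — not a superkey.

No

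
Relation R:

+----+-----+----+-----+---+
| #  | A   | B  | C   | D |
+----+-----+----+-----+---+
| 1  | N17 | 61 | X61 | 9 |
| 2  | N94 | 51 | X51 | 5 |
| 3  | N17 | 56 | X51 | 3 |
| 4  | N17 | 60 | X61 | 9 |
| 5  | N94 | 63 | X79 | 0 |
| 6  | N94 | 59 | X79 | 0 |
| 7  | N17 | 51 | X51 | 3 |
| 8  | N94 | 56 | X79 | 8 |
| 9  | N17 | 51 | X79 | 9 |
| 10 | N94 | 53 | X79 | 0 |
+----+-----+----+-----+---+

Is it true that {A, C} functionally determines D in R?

No

(A=N17, C=X61): rows 1, 4 → D = 9, 9 ✓
(A=N94, C=X51): row 2 → D = 5 ✓
(A=N17, C=X51): rows 3, 7 → D = 3, 3 ✓
(A=N94, C=X79): rows 5, 6, 8, 10 → D takes values {0, 8} — violation
(A=N17, C=X79): row 9 → D = 9 ✓
Two rows agree on {A, C} but differ on D, so {A, C} -> D does not hold.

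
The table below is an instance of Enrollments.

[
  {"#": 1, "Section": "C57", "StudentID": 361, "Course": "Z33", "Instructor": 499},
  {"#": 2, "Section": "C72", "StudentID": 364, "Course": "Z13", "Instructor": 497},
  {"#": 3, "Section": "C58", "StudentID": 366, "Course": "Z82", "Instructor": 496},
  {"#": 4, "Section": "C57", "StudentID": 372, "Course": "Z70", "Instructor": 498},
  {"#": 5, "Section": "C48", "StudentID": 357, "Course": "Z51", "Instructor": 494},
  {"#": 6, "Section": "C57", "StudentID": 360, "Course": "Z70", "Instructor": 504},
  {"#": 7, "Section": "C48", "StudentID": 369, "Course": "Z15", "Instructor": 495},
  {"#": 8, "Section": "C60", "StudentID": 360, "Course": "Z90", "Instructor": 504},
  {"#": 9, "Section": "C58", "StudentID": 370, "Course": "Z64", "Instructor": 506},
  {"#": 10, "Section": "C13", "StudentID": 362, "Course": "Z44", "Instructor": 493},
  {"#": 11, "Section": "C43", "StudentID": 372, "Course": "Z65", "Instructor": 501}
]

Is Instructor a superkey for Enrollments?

No

Rows 6 and 8 have the same Instructor value Instructor=504 but are distinct tuples, so Instructor does not determine every attribute — not a superkey.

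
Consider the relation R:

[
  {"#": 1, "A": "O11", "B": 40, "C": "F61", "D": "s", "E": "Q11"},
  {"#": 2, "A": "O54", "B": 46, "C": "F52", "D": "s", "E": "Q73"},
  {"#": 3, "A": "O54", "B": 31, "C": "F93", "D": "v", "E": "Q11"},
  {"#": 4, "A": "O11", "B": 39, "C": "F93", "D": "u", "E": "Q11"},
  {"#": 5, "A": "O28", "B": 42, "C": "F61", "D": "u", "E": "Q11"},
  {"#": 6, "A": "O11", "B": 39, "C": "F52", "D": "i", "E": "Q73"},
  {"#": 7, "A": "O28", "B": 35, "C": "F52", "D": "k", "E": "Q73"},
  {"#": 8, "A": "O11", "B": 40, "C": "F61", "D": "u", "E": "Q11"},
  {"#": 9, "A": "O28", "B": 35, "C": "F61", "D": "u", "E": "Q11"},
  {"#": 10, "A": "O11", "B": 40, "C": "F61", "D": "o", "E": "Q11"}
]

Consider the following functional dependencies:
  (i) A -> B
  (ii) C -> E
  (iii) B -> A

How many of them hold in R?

(i) A -> B: A=O11: rows 1, 4, 6, 8, 10 → B takes values {40, 39} — violation; A=O54: rows 2, 3 → B takes values {46, 31} — violation; A=O28: rows 5, 7, 9 → B takes values {42, 35} — violation — fails.
(ii) C -> E: every LHS value maps to a single RHS value — holds.
(iii) B -> A: every LHS value maps to a single RHS value — holds.
2 of the 3 dependencies hold.

2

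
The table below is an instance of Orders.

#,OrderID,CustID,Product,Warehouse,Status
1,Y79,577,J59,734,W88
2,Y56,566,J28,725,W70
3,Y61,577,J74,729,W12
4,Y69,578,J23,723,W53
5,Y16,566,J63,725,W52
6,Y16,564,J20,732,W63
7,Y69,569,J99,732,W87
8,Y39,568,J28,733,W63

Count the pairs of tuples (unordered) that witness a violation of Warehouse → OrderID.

2

Warehouse=725: violating pairs (2,5) — 1 pair.
Warehouse=732: violating pairs (6,7) — 1 pair.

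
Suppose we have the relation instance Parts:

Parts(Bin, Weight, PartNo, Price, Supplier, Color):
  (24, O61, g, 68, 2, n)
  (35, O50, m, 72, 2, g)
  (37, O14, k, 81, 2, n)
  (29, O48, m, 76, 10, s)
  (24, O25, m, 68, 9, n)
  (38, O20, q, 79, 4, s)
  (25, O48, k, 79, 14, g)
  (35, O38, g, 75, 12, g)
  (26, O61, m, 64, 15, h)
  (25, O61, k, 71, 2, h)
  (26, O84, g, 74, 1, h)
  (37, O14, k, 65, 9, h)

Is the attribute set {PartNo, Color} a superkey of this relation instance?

Two distinct rows share (PartNo=k, Color=h), so {PartNo, Color} does not determine every attribute — not a superkey.

No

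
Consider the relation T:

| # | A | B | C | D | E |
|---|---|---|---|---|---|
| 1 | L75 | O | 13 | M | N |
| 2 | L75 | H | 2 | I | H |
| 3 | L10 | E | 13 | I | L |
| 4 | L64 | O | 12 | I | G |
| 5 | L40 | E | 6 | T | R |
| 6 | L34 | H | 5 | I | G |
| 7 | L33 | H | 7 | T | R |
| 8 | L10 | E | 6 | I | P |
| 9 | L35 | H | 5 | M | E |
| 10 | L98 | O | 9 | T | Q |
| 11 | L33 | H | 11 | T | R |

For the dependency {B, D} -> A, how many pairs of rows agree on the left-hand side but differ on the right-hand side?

1

(B=H, D=I): violating pairs (2,6) — 1 pair.
(B=E, D=I): all 2 rows agree on A — 0 pairs.
(B=H, D=T): all 2 rows agree on A — 0 pairs.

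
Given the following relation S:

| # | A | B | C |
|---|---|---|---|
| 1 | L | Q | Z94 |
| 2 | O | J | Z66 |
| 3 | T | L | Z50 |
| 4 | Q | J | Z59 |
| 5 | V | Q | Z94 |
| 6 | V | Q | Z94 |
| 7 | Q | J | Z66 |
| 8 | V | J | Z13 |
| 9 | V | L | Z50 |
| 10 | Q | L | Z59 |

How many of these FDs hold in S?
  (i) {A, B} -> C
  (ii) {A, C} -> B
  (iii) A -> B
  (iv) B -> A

(i) {A, B} -> C: (A=Q, B=J): rows 4, 7 → C takes values {Z59, Z66} — violation — fails.
(ii) {A, C} -> B: (A=Q, C=Z59): rows 4, 10 → B takes values {J, L} — violation — fails.
(iii) A -> B: A=Q: rows 4, 7, 10 → B takes values {J, L} — violation; A=V: rows 5, 6, 8, 9 → B takes values {Q, J, L} — violation — fails.
(iv) B -> A: B=Q: rows 1, 5, 6 → A takes values {L, V} — violation; B=J: rows 2, 4, 7, 8 → A takes values {O, Q, V} — violation; B=L: rows 3, 9, 10 → A takes values {T, V, Q} — violation — fails.
None of the 4 dependencies hold.

0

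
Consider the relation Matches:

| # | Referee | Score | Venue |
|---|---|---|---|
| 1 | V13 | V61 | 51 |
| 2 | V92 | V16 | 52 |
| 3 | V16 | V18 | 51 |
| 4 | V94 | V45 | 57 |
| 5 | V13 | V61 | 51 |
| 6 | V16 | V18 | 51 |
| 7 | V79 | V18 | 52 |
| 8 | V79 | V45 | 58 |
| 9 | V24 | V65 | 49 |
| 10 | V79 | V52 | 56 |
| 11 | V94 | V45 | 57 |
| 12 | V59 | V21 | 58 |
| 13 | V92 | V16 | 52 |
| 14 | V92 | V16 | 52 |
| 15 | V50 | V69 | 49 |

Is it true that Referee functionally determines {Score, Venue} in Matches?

Referee=V13: rows 1, 5 → {Score,Venue} = (V61, 51), (V61, 51) ✓
Referee=V92: rows 2, 13, 14 → {Score,Venue} = (V16, 52), (V16, 52), (V16, 52) ✓
Referee=V16: rows 3, 6 → {Score,Venue} = (V18, 51), (V18, 51) ✓
Referee=V94: rows 4, 11 → {Score,Venue} = (V45, 57), (V45, 57) ✓
Referee=V79: rows 7, 8, 10 → {Score,Venue} takes values {(V18, 52), (V45, 58), (V52, 56)} — violation
Referee=V24: row 9 → {Score,Venue} = (V65, 49) ✓
Referee=V59: row 12 → {Score,Venue} = (V21, 58) ✓
Referee=V50: row 15 → {Score,Venue} = (V69, 49) ✓
Two rows agree on Referee but differ on {Score, Venue}, so Referee -> {Score, Venue} does not hold.

No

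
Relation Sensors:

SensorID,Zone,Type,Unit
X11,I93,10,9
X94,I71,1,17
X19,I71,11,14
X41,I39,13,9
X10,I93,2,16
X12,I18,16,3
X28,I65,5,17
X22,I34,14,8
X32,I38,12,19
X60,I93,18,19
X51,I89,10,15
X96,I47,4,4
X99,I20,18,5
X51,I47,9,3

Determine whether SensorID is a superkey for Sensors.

No

Two distinct rows share SensorID=X51, so SensorID does not determine every attribute — not a superkey.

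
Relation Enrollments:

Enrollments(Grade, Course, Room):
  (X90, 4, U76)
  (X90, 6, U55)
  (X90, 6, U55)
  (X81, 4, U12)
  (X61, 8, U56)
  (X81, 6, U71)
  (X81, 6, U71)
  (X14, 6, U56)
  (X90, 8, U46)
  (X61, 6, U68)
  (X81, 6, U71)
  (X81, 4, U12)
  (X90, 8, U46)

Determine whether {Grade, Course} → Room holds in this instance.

(Grade=X90, Course=4): 1 row → Room = U76 ✓
(Grade=X90, Course=6): 2 rows → Room = U55, U55 ✓
(Grade=X81, Course=4): 2 rows → Room = U12, U12 ✓
(Grade=X61, Course=8): 1 row → Room = U56 ✓
(Grade=X81, Course=6): 3 rows → Room = U71, U71, U71 ✓
(Grade=X14, Course=6): 1 row → Room = U56 ✓
(Grade=X90, Course=8): 2 rows → Room = U46, U46 ✓
(Grade=X61, Course=6): 1 row → Room = U68 ✓
Every {Grade, Course} value is associated with a single Room value, so {Grade, Course} → Room holds.

Yes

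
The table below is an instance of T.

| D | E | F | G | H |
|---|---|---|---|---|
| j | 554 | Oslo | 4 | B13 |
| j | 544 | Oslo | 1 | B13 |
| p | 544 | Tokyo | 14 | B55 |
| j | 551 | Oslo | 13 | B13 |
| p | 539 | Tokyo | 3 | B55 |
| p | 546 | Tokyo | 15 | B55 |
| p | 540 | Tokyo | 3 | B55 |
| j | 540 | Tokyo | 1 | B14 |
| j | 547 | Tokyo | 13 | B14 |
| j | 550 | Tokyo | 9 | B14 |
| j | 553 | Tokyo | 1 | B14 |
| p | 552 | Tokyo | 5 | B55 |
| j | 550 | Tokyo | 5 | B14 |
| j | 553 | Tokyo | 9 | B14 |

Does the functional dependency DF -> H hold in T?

Yes

(D=j, F=Oslo): 3 rows → H = B13, B13, B13 ✓
(D=p, F=Tokyo): 5 rows → H = B55, B55, B55, B55, B55 ✓
(D=j, F=Tokyo): 6 rows → H = B14, B14, B14, B14, B14, B14 ✓
Every DF value is associated with a single H value, so DF -> H holds.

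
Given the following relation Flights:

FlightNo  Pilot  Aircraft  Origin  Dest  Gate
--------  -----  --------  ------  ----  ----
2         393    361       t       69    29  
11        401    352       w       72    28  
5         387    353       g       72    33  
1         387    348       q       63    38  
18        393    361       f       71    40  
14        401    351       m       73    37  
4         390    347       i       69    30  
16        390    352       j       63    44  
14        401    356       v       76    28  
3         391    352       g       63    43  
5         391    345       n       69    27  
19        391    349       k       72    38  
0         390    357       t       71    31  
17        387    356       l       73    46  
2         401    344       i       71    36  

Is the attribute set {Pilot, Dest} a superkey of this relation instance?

Yes

All 15 rows have distinct {Pilot, Dest} values, so {Pilot, Dest} → (all attributes) holds and {Pilot, Dest} is a superkey.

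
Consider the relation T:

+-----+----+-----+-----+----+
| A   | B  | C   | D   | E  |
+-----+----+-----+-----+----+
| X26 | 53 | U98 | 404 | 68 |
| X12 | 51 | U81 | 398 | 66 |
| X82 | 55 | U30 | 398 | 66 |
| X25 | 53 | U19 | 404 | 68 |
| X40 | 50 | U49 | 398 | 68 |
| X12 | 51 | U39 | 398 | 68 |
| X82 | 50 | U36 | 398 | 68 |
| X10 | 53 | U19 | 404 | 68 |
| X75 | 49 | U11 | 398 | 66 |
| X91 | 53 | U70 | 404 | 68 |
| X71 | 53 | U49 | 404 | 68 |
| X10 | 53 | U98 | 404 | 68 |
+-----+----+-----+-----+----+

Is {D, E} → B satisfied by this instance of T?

No

(D=404, E=68): 6 rows → B = 53, 53, 53, 53, 53, 53 ✓
(D=398, E=66): 3 rows → B takes values {51, 55, 49} — violation
(D=398, E=68): 3 rows → B takes values {50, 51} — violation
Two rows agree on {D, E} but differ on B, so {D, E} → B does not hold.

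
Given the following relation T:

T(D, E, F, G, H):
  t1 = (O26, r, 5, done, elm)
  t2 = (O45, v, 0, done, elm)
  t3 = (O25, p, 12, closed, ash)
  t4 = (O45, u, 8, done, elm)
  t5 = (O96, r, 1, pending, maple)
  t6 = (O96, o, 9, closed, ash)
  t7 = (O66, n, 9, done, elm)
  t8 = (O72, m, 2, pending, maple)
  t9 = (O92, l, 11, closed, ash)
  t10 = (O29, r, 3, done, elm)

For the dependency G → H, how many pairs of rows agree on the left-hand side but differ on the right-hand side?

0

G=done: all 5 rows agree on H — 0 pairs.
G=closed: all 3 rows agree on H — 0 pairs.
G=pending: all 2 rows agree on H — 0 pairs.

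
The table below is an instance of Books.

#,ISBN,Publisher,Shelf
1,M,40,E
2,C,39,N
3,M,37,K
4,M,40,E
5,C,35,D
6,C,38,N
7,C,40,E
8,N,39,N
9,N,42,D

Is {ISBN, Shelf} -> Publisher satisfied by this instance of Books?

No

(ISBN=M, Shelf=E): rows 1, 4 → Publisher = 40, 40 ✓
(ISBN=C, Shelf=N): rows 2, 6 → Publisher takes values {39, 38} — violation
(ISBN=M, Shelf=K): row 3 → Publisher = 37 ✓
(ISBN=C, Shelf=D): row 5 → Publisher = 35 ✓
(ISBN=C, Shelf=E): row 7 → Publisher = 40 ✓
(ISBN=N, Shelf=N): row 8 → Publisher = 39 ✓
(ISBN=N, Shelf=D): row 9 → Publisher = 42 ✓
Two rows agree on {ISBN, Shelf} but differ on Publisher, so {ISBN, Shelf} -> Publisher does not hold.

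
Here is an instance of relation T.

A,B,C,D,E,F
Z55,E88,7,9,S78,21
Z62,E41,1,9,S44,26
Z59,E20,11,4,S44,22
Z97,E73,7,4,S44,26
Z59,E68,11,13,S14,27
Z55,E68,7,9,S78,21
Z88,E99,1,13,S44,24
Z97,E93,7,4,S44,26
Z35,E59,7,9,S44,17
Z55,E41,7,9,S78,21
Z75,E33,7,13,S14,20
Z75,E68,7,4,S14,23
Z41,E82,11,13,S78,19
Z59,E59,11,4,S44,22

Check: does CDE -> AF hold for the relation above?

(C=7, D=9, E=S78): 3 rows → {A,F} = (Z55, 21), (Z55, 21), (Z55, 21) ✓
(C=1, D=9, E=S44): 1 row → {A,F} = (Z62, 26) ✓
(C=11, D=4, E=S44): 2 rows → {A,F} = (Z59, 22), (Z59, 22) ✓
(C=7, D=4, E=S44): 2 rows → {A,F} = (Z97, 26), (Z97, 26) ✓
(C=11, D=13, E=S14): 1 row → {A,F} = (Z59, 27) ✓
(C=1, D=13, E=S44): 1 row → {A,F} = (Z88, 24) ✓
(C=7, D=9, E=S44): 1 row → {A,F} = (Z35, 17) ✓
(C=7, D=13, E=S14): 1 row → {A,F} = (Z75, 20) ✓
(C=7, D=4, E=S14): 1 row → {A,F} = (Z75, 23) ✓
(C=11, D=13, E=S78): 1 row → {A,F} = (Z41, 19) ✓
Every CDE value is associated with a single AF value, so CDE -> AF holds.

Yes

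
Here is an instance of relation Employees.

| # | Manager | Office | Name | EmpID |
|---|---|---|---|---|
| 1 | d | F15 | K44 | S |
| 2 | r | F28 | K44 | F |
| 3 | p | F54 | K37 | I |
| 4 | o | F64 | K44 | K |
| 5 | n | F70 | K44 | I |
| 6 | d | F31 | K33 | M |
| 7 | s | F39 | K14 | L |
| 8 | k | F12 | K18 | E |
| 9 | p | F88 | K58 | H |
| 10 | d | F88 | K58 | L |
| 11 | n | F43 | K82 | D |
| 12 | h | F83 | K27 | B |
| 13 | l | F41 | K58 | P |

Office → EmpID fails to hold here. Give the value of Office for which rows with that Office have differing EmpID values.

F88

Office=F15: row 1 → EmpID = S ✓
Office=F28: row 2 → EmpID = F ✓
Office=F54: row 3 → EmpID = I ✓
Office=F64: row 4 → EmpID = K ✓
Office=F70: row 5 → EmpID = I ✓
Office=F31: row 6 → EmpID = M ✓
Office=F39: row 7 → EmpID = L ✓
Office=F12: row 8 → EmpID = E ✓
Office=F88: rows 9, 10 → EmpID takes values {H, L} — violation
Office=F43: row 11 → EmpID = D ✓
Office=F83: row 12 → EmpID = B ✓
Office=F41: row 13 → EmpID = P ✓
The only Office value with inconsistent EmpID is Office=F88.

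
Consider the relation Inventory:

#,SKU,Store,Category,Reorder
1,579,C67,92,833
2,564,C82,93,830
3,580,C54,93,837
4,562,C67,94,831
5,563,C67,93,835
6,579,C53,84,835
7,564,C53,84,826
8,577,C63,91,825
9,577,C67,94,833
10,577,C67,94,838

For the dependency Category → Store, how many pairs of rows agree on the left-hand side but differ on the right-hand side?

Category=93: violating pairs (2,3), (2,5), (3,5) — 3 pairs.
Category=94: all 3 rows agree on Store — 0 pairs.
Category=84: all 2 rows agree on Store — 0 pairs.

3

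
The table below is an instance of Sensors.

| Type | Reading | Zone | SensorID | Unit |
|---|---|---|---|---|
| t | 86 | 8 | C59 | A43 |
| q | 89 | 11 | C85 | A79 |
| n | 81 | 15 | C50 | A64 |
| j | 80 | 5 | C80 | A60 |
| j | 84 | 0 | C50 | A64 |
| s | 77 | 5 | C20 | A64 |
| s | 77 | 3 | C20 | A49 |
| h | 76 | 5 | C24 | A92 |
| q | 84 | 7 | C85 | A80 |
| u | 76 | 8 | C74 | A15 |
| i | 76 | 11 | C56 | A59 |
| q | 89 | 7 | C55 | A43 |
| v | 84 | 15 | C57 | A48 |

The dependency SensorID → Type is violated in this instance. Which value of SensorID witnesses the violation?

C50

SensorID=C59: 1 row → Type = t ✓
SensorID=C85: 2 rows → Type = q, q ✓
SensorID=C50: 2 rows → Type takes values {n, j} — violation
SensorID=C80: 1 row → Type = j ✓
SensorID=C20: 2 rows → Type = s, s ✓
SensorID=C24: 1 row → Type = h ✓
SensorID=C74: 1 row → Type = u ✓
SensorID=C56: 1 row → Type = i ✓
SensorID=C55: 1 row → Type = q ✓
SensorID=C57: 1 row → Type = v ✓
The only SensorID value with inconsistent Type is SensorID=C50.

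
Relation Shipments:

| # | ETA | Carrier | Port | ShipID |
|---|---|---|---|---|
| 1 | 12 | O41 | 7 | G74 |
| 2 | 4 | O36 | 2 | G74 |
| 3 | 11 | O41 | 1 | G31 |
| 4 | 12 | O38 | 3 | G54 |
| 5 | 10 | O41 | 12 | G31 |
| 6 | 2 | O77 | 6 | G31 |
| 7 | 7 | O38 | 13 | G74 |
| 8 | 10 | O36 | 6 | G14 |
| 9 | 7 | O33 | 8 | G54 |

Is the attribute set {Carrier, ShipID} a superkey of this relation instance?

Rows 3 and 5 have the same {Carrier, ShipID} value (Carrier=O41, ShipID=G31) but are distinct tuples, so {Carrier, ShipID} does not determine every attribute — not a superkey.

No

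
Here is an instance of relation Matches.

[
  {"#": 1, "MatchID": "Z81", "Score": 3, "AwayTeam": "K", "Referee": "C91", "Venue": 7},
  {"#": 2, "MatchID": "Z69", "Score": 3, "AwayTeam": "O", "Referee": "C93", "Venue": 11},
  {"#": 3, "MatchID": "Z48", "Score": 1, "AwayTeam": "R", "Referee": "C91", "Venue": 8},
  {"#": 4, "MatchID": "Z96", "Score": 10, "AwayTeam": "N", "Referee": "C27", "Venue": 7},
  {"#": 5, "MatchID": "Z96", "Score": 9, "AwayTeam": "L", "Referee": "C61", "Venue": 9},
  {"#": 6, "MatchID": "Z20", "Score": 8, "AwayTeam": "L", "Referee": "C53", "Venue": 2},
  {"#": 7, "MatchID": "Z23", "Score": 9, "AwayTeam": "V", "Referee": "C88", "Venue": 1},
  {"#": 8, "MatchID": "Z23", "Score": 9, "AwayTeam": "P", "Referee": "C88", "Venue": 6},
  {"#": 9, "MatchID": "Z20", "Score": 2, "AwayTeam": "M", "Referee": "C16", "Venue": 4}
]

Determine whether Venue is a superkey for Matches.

Rows 1 and 4 have the same Venue value Venue=7 but are distinct tuples, so Venue does not determine every attribute — not a superkey.

No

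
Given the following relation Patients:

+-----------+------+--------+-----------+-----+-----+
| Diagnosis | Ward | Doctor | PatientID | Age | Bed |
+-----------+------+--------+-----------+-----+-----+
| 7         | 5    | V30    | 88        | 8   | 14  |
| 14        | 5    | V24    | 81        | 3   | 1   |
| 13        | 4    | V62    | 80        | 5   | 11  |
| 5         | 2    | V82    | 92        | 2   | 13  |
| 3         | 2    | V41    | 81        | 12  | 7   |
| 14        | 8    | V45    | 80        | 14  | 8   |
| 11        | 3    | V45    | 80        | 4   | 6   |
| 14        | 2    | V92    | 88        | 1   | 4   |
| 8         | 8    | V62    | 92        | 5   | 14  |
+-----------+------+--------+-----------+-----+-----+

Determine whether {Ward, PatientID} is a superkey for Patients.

Yes

All 9 rows have distinct {Ward, PatientID} values, so {Ward, PatientID} → (all attributes) holds and {Ward, PatientID} is a superkey.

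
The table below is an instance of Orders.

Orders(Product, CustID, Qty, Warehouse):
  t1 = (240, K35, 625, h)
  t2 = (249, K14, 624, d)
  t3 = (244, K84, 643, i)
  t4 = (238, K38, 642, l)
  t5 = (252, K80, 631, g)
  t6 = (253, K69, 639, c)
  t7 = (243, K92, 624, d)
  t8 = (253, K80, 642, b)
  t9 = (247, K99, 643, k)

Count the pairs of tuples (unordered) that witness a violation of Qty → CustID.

Qty=624: violating pairs (2,7) — 1 pair.
Qty=643: violating pairs (3,9) — 1 pair.
Qty=642: violating pairs (4,8) — 1 pair.

3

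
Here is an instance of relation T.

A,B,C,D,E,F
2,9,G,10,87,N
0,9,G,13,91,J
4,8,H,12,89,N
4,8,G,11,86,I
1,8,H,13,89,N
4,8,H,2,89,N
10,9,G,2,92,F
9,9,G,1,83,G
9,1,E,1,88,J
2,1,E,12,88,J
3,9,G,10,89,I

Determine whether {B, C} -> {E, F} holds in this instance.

(B=9, C=G): 5 rows → {E,F} takes values {(87, N), (91, J), (92, F), (83, G), (89, I)} — violation
(B=8, C=H): 3 rows → {E,F} = (89, N), (89, N), (89, N) ✓
(B=8, C=G): 1 row → {E,F} = (86, I) ✓
(B=1, C=E): 2 rows → {E,F} = (88, J), (88, J) ✓
Two rows agree on {B, C} but differ on {E, F}, so {B, C} -> {E, F} does not hold.

No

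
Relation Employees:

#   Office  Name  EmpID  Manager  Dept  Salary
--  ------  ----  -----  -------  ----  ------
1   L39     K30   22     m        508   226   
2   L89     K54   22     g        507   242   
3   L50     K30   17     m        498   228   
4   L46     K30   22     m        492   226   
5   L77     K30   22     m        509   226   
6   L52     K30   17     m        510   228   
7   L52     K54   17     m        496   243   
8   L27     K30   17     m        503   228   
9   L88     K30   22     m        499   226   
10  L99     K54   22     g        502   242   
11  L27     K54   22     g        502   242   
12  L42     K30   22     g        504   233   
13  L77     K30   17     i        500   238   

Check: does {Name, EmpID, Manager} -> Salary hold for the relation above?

(Name=K30, EmpID=22, Manager=m): rows 1, 4, 5, 9 → Salary = 226, 226, 226, 226 ✓
(Name=K54, EmpID=22, Manager=g): rows 2, 10, 11 → Salary = 242, 242, 242 ✓
(Name=K30, EmpID=17, Manager=m): rows 3, 6, 8 → Salary = 228, 228, 228 ✓
(Name=K54, EmpID=17, Manager=m): row 7 → Salary = 243 ✓
(Name=K30, EmpID=22, Manager=g): row 12 → Salary = 233 ✓
(Name=K30, EmpID=17, Manager=i): row 13 → Salary = 238 ✓
Every {Name, EmpID, Manager} value is associated with a single Salary value, so {Name, EmpID, Manager} -> Salary holds.

Yes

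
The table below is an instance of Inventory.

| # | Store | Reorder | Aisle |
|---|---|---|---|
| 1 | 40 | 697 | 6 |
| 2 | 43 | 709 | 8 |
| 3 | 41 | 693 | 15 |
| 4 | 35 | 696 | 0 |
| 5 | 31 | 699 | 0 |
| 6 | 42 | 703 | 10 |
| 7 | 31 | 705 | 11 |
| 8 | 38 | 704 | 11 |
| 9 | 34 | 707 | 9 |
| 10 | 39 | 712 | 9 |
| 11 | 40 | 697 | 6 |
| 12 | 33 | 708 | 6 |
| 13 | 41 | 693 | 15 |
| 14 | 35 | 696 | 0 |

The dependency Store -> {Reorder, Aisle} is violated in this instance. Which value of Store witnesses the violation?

Store=40: rows 1, 11 → {Reorder,Aisle} = (697, 6), (697, 6) ✓
Store=43: row 2 → {Reorder,Aisle} = (709, 8) ✓
Store=41: rows 3, 13 → {Reorder,Aisle} = (693, 15), (693, 15) ✓
Store=35: rows 4, 14 → {Reorder,Aisle} = (696, 0), (696, 0) ✓
Store=31: rows 5, 7 → {Reorder,Aisle} takes values {(699, 0), (705, 11)} — violation
Store=42: row 6 → {Reorder,Aisle} = (703, 10) ✓
Store=38: row 8 → {Reorder,Aisle} = (704, 11) ✓
Store=34: row 9 → {Reorder,Aisle} = (707, 9) ✓
Store=39: row 10 → {Reorder,Aisle} = (712, 9) ✓
Store=33: row 12 → {Reorder,Aisle} = (708, 6) ✓
The only Store value with inconsistent RHS is Store=31.

31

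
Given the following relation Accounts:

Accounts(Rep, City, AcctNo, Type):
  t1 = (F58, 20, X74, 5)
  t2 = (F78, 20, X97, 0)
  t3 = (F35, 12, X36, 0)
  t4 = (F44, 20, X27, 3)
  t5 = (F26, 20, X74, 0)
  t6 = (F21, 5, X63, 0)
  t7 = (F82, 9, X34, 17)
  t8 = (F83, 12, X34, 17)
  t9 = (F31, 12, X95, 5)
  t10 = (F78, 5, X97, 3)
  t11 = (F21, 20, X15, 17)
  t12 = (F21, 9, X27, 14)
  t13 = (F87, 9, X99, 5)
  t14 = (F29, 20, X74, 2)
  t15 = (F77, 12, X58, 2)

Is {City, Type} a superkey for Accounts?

Rows 2 and 5 have the same {City, Type} value (City=20, Type=0) but are distinct tuples, so {City, Type} does not determine every attribute — not a superkey.

No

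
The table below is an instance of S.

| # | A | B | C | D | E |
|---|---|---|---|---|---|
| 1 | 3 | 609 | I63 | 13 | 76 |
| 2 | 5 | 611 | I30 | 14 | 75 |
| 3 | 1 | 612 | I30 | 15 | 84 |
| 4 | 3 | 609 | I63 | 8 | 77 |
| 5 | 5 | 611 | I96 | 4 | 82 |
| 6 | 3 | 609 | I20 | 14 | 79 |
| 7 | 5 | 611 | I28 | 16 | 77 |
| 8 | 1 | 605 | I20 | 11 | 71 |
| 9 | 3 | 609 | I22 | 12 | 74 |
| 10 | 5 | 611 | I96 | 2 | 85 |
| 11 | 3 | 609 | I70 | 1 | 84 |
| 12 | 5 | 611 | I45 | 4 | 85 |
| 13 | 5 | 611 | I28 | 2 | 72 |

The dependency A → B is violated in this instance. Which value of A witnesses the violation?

A=3: rows 1, 4, 6, 9, 11 → B = 609, 609, 609, 609, 609 ✓
A=5: rows 2, 5, 7, 10, 12, 13 → B = 611, 611, 611, 611, 611, 611 ✓
A=1: rows 3, 8 → B takes values {612, 605} — violation
The only A value with inconsistent B is A=1.

1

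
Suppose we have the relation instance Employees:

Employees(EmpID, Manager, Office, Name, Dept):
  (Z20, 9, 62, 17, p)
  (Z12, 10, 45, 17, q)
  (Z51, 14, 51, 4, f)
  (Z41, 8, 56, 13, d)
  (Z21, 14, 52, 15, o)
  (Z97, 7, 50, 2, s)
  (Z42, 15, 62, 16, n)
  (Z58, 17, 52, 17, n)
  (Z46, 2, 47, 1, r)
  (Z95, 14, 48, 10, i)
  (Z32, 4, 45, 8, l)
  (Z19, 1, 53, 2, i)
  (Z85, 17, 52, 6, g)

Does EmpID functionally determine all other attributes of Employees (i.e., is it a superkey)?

All 13 rows have distinct EmpID values, so EmpID → (all attributes) holds and EmpID is a superkey.

Yes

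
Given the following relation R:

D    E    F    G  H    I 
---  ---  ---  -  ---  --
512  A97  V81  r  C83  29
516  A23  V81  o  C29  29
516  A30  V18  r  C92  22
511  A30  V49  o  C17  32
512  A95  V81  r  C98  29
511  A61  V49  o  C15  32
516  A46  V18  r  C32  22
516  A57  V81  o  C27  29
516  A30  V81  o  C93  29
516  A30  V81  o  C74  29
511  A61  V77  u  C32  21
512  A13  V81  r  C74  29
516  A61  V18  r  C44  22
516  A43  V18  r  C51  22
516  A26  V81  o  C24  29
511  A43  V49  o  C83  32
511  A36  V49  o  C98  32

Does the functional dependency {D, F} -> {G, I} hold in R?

Yes

(D=512, F=V81): 3 rows → {G,I} = (r, 29), (r, 29), (r, 29) ✓
(D=516, F=V81): 5 rows → {G,I} = (o, 29), (o, 29), (o, 29), (o, 29), (o, 29) ✓
(D=516, F=V18): 4 rows → {G,I} = (r, 22), (r, 22), (r, 22), (r, 22) ✓
(D=511, F=V49): 4 rows → {G,I} = (o, 32), (o, 32), (o, 32), (o, 32) ✓
(D=511, F=V77): 1 row → {G,I} = (u, 21) ✓
Every {D, F} value is associated with a single {G, I} value, so {D, F} -> {G, I} holds.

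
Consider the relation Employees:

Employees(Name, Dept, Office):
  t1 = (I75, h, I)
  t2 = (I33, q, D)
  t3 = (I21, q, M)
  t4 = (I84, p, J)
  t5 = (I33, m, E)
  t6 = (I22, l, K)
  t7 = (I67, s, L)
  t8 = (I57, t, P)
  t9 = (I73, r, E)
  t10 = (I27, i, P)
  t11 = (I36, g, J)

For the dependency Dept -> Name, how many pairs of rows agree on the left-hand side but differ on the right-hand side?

Dept=q: violating pairs (2,3) — 1 pair.

1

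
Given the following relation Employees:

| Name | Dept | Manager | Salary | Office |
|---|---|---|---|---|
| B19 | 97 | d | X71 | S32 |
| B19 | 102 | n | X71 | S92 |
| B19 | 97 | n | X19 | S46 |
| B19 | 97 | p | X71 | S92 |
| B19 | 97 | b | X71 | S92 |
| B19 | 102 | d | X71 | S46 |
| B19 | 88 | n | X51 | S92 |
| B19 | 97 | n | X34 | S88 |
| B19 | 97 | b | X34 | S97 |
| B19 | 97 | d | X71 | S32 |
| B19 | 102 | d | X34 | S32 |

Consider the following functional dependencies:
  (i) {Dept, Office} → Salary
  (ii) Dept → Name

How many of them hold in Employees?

(i) {Dept, Office} → Salary: every LHS value maps to a single RHS value — holds.
(ii) Dept → Name: every LHS value maps to a single RHS value — holds.
2 of the 2 dependencies hold.

2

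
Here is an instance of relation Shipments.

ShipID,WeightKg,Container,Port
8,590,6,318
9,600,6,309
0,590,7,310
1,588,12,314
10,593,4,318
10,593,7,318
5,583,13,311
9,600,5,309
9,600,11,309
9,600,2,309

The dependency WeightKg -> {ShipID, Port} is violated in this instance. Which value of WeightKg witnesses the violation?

WeightKg=590: 2 rows → {ShipID,Port} takes values {(8, 318), (0, 310)} — violation
WeightKg=600: 4 rows → {ShipID,Port} = (9, 309), (9, 309), (9, 309), (9, 309) ✓
WeightKg=588: 1 row → {ShipID,Port} = (1, 314) ✓
WeightKg=593: 2 rows → {ShipID,Port} = (10, 318), (10, 318) ✓
WeightKg=583: 1 row → {ShipID,Port} = (5, 311) ✓
The only WeightKg value with inconsistent RHS is WeightKg=590.

590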